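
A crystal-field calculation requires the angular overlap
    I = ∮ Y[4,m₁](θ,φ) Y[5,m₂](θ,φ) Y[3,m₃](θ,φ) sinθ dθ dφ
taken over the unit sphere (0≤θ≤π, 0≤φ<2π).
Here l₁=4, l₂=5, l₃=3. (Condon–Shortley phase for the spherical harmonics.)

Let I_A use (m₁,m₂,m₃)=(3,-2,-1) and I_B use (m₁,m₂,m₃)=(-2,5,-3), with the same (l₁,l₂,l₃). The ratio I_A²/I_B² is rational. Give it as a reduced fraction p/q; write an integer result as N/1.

Same 4,5,3: normalisation and zero-m 3j drop out of the ratio.
A: Δ: 6! 2! 4! / 13! → 1/180180; sum: t=0:+1/4320 t=1:−1/960 = -7/8640; 3j²(4 5 3; 3 -2 -1) = Δ·Π!·Σ² = 343/12870  (sign -1)
B: Δ: 6! 2! 4! / 13! → 1/180180; sum: t=6:+1/34560 = 1/34560; 3j²(4 5 3; -2 5 -3) = Δ·Π!·Σ² = 5/286  (sign +1)
I_A²/I_B² = (343/12870)/(5/286) = 343/225

343/225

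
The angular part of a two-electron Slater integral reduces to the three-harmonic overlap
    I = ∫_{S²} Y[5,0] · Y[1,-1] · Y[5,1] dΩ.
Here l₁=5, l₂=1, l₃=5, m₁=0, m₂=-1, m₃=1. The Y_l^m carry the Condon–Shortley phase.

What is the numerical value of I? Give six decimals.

l₁+l₂+l₃=11 is odd: 3j(l;000)=0 ⇒ I=0

0.000000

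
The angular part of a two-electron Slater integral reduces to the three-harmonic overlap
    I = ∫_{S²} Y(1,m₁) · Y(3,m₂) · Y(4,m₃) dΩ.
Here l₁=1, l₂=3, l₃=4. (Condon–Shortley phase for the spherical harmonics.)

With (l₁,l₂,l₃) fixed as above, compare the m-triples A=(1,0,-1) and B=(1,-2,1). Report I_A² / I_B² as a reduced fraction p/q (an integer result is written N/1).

10/3

Same 1,3,4: normalisation and zero-m 3j drop out of the ratio.
A: Δ: 0! 2! 6! / 9! → 1/252; sum: t=0:+1/72 = 1/72; 3j²(1 3 4; 1 0 -1) = Δ·Π!·Σ² = 5/126  (sign -1)
B: Δ: 0! 2! 6! / 9! → 1/252; sum: t=0:+1/240 = 1/240; 3j²(1 3 4; 1 -2 1) = Δ·Π!·Σ² = 1/84  (sign -1)
I_A²/I_B² = (5/126)/(1/84) = 10/3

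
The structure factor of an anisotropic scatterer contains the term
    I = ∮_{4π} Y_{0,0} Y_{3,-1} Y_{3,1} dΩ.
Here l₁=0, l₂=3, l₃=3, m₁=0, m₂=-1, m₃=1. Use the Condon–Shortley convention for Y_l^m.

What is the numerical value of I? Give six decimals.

-0.282095

Checks pass: Σm=0; 6 even; l₃=3∈[3,3].
(2·0+1)(2·3+1)(2·3+1) = 49
Δ: 0! 0! 6! / 7! → 1/7
sum: t=0:+1/36 = 1/36
3j²(0 3 3; 0 0 0) = Δ·Π!·Σ² = 1/7  (sign -1)
sum: t=0:+1/48 = 1/48
3j²(0 3 3; 0 -1 1) = Δ·Π!·Σ² = 1/7  (sign +1)
combine: 4πI² = 49·1/7·1/7 = 1/1
take √, sign -1: I = -0.28209479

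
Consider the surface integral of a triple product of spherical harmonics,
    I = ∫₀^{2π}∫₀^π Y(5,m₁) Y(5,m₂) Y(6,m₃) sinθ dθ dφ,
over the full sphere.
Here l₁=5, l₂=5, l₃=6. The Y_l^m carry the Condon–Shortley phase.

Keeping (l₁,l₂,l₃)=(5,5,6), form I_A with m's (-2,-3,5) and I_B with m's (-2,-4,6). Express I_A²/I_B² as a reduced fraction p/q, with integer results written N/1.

Same 5,5,6: normalisation and zero-m 3j drop out of the ratio.
A: Δ: 4! 6! 6! / 17! → 1/28588560; sum: t=1:−1/518400 t=2:+1/345600 = 1/1036800; 3j²(5 5 6; -2 -3 5) = Δ·Π!·Σ² = 7/2210  (sign -1)
B: Δ: 4! 6! 6! / 17! → 1/28588560; sum: t=1:−1/3110400 = -1/3110400; 3j²(5 5 6; -2 -4 6) = Δ·Π!·Σ² = 21/1105  (sign -1)
I_A²/I_B² = (7/2210)/(21/1105) = 1/6

1/6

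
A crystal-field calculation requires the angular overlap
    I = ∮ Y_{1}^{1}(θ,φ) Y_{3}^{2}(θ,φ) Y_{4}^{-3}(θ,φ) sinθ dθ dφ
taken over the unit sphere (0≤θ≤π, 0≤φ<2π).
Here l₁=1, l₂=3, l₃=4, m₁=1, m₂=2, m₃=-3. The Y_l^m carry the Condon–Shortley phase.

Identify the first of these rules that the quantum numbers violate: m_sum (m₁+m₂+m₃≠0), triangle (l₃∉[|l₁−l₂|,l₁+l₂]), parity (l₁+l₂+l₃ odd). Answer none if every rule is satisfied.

none

azimuthal sum: 1 + 2 − 3 = 0  ✓
2 ≤ 4 ≤ 4 (triangle on l)  ✓
L = 1 + 3 + 4 = 8 (even)  ✓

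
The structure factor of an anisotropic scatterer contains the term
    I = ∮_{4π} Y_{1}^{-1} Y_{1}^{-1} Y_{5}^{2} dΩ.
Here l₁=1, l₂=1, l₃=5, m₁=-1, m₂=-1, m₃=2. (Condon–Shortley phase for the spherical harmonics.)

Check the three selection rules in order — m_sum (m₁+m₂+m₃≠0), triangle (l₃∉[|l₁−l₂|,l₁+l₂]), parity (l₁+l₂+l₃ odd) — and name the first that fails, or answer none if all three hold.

azimuthal sum: -1 − 1 + 2 = 0  ✓
0 ≤ 5 ≤ 2 (triangle on l)  ✗
L = 1 + 1 + 5 = 7 (odd)

triangle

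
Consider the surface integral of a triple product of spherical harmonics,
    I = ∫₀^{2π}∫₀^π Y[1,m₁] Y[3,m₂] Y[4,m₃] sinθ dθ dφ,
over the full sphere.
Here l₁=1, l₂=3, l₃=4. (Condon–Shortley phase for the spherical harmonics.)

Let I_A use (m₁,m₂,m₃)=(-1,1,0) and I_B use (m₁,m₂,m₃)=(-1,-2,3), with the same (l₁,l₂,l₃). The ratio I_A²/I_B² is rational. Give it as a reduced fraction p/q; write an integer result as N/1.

Shared (l₁,l₂,l₃)=(1,3,4): N and (l;000)² cancel in I_A²/I_B².
A: Δ = 0!·2!·6!/9! = 1/252; Racah Σ t=0..0: t=0:+1/96 = 1/96; ⇒ 3j(1 3 4; -1 1 0)² = 1/42, sgn +1
B: Δ = 0!·2!·6!/9! = 1/252; Racah Σ t=0..0: t=0:+1/240 = 1/240; ⇒ 3j(1 3 4; -1 -2 3)² = 1/12, sgn -1
I_A²/I_B² = (1/42)/(1/12) = 2/7

2/7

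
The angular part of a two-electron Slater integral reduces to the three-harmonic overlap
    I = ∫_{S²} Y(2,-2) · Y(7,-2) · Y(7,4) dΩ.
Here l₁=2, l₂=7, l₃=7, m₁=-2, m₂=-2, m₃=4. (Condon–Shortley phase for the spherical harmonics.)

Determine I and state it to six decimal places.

-0.163963

Rules hold: Σm=0, L=16 even, 5≤7≤9.
N = 5·15·15 = 1125
Δ = 2!·2!·12!/17! = 1/185640
Racah Σ t=0..2: t=0:+1/2419200 t=1:−1/518400 t=2:+1/2419200 = -1/907200
⇒ 3j(2 7 7; 0 0 0)² = 56/3315, sgn +1
Racah Σ t=2..2: t=2:+1/8709120 = 1/8709120
⇒ 3j(2 7 7; -2 -2 4)² = 55/3094, sgn -1
4πI² = N·(3j₀)²·(3jₘ)² = 16500/48841
I = -1·√(0.337831/4π) = -0.16396259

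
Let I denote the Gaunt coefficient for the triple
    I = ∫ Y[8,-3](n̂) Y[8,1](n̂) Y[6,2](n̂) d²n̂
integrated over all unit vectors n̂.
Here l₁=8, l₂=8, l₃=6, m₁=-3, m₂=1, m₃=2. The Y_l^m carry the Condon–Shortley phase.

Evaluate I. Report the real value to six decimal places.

0.005938

Rules hold: Σm=0, L=22 even, 0≤6≤16.
N = 17·17·13 = 3757
Δ = 10!·6!·6!/23! = 1/13742520792
Racah Σ t=2..8: t=2:+1/41803776000 t=3:−1/435456000 t=4:+1/39813120 t=5:−1/18662400 t=6:+1/39813120 t=7:−1/435456000 t=8:+1/41803776000 = -11/1393459200
⇒ 3j(8 8 6; 0 0 0)² = 600/96577, sgn -1
Racah Σ t=5..9: t=5:−1/497664000 t=6:+1/74649600 t=7:−1/69672960 t=8:+1/348364800 t=9:−1/12541132800 = -11/62705664000
⇒ 3j(8 8 6; -3 1 2)² = 11/579462, sgn -1
4πI² = N·(3j₀)²·(3jₘ)² = 1100/2482597
I = +1·√(0.000443084/4π) = 0.00593797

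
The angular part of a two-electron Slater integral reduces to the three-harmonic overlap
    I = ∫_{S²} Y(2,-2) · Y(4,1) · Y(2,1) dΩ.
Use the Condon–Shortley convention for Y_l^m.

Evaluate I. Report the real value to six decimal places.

-0.090112

m-sum 0 ✓  L=8 even ✓  2≤2≤6 ✓
Π(2lᵢ+1) = 5×9×5 = 225
triangle coeff Δ(2,4,2) = 1/630
Σ_t [2,2]: t=2:+1/16 = 1/16
(3j)²=2/35 [(2 4 2; 0 0 0)], sign=+1
Σ_t [4,4]: t=4:+1/144 = 1/144
(3j)²=1/126 [(2 4 2; -2 1 1)], sign=-1
⇒ 4πI² = 5/49
I = (-1)√(5/49/(4π)) = -0.09011188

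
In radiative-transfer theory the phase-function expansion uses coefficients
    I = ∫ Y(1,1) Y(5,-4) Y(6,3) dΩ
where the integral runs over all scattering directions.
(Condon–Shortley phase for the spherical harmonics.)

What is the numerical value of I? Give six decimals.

-0.070770

m-sum 0 ✓  L=12 even ✓  4≤6≤6 ✓
Π(2lᵢ+1) = 3×11×13 = 429
triangle coeff Δ(1,5,6) = 1/858
Σ_t [0,0]: t=0:+1/14400 = 1/14400
(3j)²=6/143 [(1 5 6; 0 0 0)], sign=+1
Σ_t [0,0]: t=0:+1/725760 = 1/725760
(3j)²=1/286 [(1 5 6; 1 -4 3)], sign=-1
⇒ 4πI² = 9/143
I = (-1)√(9/143/(4π)) = -0.07076985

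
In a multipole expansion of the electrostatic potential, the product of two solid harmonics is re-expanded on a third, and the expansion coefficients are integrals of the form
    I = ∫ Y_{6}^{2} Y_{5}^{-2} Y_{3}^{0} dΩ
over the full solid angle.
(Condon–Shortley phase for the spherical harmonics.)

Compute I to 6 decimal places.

0.058844

Rules hold: Σm=0, L=14 even, 1≤3≤11.
N = 13·11·7 = 1001
Δ = 8!·4!·2!/15! = 1/675675
Racah Σ t=3..5: t=3:−1/8640 t=4:+1/2304 t=5:−1/8640 = 7/34560
⇒ 3j(6 5 3; 0 0 0)² = 7/429, sgn -1
Racah Σ t=1..3: t=1:−1/60480 t=2:+1/5760 t=3:−1/8640 = 1/24192
⇒ 3j(6 5 3; 2 -2 0)² = 8/3003, sgn -1
4πI² = N·(3j₀)²·(3jₘ)² = 56/1287
I = +1·√(0.043512/4π) = 0.05884368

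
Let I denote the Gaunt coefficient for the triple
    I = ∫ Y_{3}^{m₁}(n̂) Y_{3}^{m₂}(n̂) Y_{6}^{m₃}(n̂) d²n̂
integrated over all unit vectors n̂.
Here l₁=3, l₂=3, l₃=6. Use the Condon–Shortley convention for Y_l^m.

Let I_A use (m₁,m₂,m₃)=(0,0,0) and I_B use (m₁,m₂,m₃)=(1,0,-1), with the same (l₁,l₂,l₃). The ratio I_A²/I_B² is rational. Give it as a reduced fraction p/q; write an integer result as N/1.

Same 3,3,6: normalisation and zero-m 3j drop out of the ratio.
A: Δ: 0! 6! 6! / 13! → 1/12012; sum: t=0:+1/1296 = 1/1296; 3j²(3 3 6; 0 0 0) = Δ·Π!·Σ² = 100/3003  (sign +1)
B: Δ: 0! 6! 6! / 13! → 1/12012; sum: t=0:+1/1728 = 1/1728; 3j²(3 3 6; 1 0 -1) = Δ·Π!·Σ² = 25/858  (sign -1)
I_A²/I_B² = (100/3003)/(25/858) = 8/7

8/7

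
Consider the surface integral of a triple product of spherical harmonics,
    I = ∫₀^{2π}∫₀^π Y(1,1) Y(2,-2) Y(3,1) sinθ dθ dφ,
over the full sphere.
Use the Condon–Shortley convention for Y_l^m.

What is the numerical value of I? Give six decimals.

Checks pass: Σm=0; 6 even; l₃=3∈[1,3].
(2·1+1)(2·2+1)(2·3+1) = 105
Δ: 0! 2! 4! / 7! → 1/105
sum: t=0:+1/4 = 1/4
3j²(1 2 3; 0 0 0) = Δ·Π!·Σ² = 3/35  (sign -1)
sum: t=0:+1/48 = 1/48
3j²(1 2 3; 1 -2 1) = Δ·Π!·Σ² = 1/105  (sign +1)
combine: 4πI² = 105·3/35·1/105 = 3/35
take √, sign -1: I = -0.08258890

-0.082589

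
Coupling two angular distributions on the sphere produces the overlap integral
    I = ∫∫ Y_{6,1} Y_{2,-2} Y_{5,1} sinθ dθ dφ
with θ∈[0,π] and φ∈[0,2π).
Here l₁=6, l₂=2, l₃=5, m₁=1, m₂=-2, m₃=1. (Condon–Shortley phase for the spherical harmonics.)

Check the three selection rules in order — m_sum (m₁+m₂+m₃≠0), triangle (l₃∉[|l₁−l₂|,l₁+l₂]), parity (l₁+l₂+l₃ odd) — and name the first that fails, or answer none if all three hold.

m₁+m₂+m₃ = 1 − 2 + 1 = 0  ✓
triangle: |6−2|=4 ≤ l₃=5 ≤ 6+2=8  ✓
parity: l₁+l₂+l₃ = 13 is odd  ✗

parity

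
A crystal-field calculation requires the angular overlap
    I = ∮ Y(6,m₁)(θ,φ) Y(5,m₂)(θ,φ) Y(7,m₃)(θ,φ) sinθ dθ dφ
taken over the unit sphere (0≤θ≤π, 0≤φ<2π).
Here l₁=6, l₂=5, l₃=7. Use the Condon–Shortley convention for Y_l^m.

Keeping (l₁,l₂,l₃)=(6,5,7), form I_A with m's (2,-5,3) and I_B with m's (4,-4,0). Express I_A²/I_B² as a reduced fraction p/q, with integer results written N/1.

Same 6,5,7: normalisation and zero-m 3j drop out of the ratio.
A: Δ: 4! 8! 6! / 19! → 1/174594420; sum: t=0:+1/9953280 = 1/9953280; 3j²(6 5 7; 2 -5 3) = Δ·Π!·Σ² = 2450/138567  (sign +1)
B: Δ: 4! 8! 6! / 19! → 1/174594420; sum: t=0:+1/4147200 t=1:−1/21772800 = 17/87091200; 3j²(6 5 7; 4 -4 0) = Δ·Π!·Σ² = 119/8151  (sign -1)
I_A²/I_B² = (2450/138567)/(119/8151) = 350/289

350/289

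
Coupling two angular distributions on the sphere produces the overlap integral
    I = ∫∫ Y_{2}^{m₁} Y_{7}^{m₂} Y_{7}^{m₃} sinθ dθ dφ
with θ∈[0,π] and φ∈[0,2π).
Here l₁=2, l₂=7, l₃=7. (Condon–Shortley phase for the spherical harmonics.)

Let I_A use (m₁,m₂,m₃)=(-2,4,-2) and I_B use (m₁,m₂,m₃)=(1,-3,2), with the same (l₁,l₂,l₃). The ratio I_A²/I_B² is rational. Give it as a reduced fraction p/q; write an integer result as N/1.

l's match ⇒ only the (l;m) 3-j factors differ between A and B.
A: triangle coeff Δ(2,7,7) = 1/185640; Σ_t [2,2]: t=2:+1/8709120 = 1/8709120; (3j)²=55/3094 [(2 7 7; -2 4 -2)], sign=-1
B: triangle coeff Δ(2,7,7) = 1/185640; Σ_t [0,1]: t=0:+1/1935360 t=1:−1/4354560 = 1/3483648; (3j)²=125/12376 [(2 7 7; 1 -3 2)], sign=-1
I_A²/I_B² = (55/3094)/(125/12376) = 44/25

44/25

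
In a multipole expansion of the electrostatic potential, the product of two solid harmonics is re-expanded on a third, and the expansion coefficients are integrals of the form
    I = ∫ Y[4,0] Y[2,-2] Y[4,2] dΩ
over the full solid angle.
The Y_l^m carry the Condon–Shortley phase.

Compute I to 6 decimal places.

-0.190365

Rules hold: Σm=0, L=10 even, 2≤4≤6.
N = 9·5·9 = 405
Δ = 2!·6!·2!/11! = 1/13860
Racah Σ t=0..2: t=0:+1/192 t=1:−1/36 t=2:+1/192 = -5/288
⇒ 3j(4 2 4; 0 0 0)² = 20/693, sgn -1
Racah Σ t=0..0: t=0:+1/192 = 1/192
⇒ 3j(4 2 4; 0 -2 2)² = 3/77, sgn +1
4πI² = N·(3j₀)²·(3jₘ)² = 2700/5929
I = -1·√(0.455389/4π) = -0.19036462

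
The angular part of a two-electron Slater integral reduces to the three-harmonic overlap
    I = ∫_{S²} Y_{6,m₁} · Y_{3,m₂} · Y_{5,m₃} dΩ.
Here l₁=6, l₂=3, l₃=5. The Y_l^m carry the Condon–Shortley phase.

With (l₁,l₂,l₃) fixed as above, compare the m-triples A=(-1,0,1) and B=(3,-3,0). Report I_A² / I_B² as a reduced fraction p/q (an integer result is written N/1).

5/12

Same 6,3,5: normalisation and zero-m 3j drop out of the ratio.
A: Δ: 4! 8! 2! / 15! → 1/675675; sum: t=1:−1/17280 t=2:+1/2880 t=3:−1/6912 = 1/6912; 3j²(6 3 5; -1 0 1) = Δ·Π!·Σ² = 5/429  (sign +1)
B: Δ: 4! 8! 2! / 15! → 1/675675; sum: t=0:+1/34560 = 1/34560; 3j²(6 3 5; 3 -3 0) = Δ·Π!·Σ² = 4/143  (sign -1)
I_A²/I_B² = (5/429)/(4/143) = 5/12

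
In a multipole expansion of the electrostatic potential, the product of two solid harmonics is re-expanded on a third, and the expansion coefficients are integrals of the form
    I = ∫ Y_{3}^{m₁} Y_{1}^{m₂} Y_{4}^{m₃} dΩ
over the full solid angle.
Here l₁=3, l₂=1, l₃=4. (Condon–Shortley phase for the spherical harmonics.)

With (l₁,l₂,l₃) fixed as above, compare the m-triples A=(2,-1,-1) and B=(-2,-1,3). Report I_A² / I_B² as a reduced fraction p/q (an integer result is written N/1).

Shared (l₁,l₂,l₃)=(3,1,4): N and (l;000)² cancel in I_A²/I_B².
A: Δ = 0!·6!·2!/9! = 1/252; Racah Σ t=0..0: t=0:+1/240 = 1/240; ⇒ 3j(3 1 4; 2 -1 -1)² = 1/84, sgn -1
B: Δ = 0!·6!·2!/9! = 1/252; Racah Σ t=0..0: t=0:+1/240 = 1/240; ⇒ 3j(3 1 4; -2 -1 3)² = 1/12, sgn -1
I_A²/I_B² = (1/84)/(1/12) = 1/7

1/7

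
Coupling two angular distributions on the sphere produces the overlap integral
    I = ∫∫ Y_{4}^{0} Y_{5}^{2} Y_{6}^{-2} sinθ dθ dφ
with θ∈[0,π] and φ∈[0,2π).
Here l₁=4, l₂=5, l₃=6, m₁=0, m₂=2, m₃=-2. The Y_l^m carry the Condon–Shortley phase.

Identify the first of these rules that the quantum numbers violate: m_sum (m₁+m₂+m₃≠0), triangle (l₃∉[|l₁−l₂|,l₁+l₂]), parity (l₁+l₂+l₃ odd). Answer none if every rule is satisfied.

parity

azimuthal sum: 0 + 2 − 2 = 0  ✓
1 ≤ 6 ≤ 9 (triangle on l)  ✓
L = 4 + 5 + 6 = 15 (odd)  ✗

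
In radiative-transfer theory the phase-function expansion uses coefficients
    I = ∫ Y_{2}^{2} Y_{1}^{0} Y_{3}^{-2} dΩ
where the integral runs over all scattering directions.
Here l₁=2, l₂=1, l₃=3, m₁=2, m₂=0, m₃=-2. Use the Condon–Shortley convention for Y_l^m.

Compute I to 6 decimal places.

m-sum 0 ✓  L=6 even ✓  1≤3≤3 ✓
Π(2lᵢ+1) = 5×3×7 = 105
triangle coeff Δ(2,1,3) = 1/105
Σ_t [0,0]: t=0:+1/4 = 1/4
(3j)²=3/35 [(2 1 3; 0 0 0)], sign=-1
Σ_t [0,0]: t=0:+1/24 = 1/24
(3j)²=1/21 [(2 1 3; 2 0 -2)], sign=-1
⇒ 4πI² = 3/7
I = (+1)√(3/7/(4π)) = 0.18467439

0.184674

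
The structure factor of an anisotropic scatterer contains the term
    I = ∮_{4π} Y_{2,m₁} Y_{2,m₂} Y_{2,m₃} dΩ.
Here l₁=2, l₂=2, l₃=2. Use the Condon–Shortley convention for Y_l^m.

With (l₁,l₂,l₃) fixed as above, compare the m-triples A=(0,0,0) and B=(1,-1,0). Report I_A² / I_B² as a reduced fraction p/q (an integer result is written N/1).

4/1

l's match ⇒ only the (l;m) 3-j factors differ between A and B.
A: triangle coeff Δ(2,2,2) = 1/630; Σ_t [0,2]: t=0:+1/8 t=1:−1/1 t=2:+1/8 = -3/4; (3j)²=2/35 [(2 2 2; 0 0 0)], sign=-1
B: triangle coeff Δ(2,2,2) = 1/630; Σ_t [0,1]: t=0:+1/2 t=1:−1/4 = 1/4; (3j)²=1/70 [(2 2 2; 1 -1 0)], sign=+1
I_A²/I_B² = (2/35)/(1/70) = 4/1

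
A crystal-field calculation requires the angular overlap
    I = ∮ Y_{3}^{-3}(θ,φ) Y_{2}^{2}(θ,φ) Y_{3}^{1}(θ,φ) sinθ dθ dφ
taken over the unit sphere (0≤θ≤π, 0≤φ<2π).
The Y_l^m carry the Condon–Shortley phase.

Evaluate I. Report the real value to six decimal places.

0.132981

m-sum 0 ✓  L=8 even ✓  1≤3≤5 ✓
Π(2lᵢ+1) = 7×5×7 = 245
triangle coeff Δ(3,2,3) = 1/3780
Σ_t [0,2]: t=0:+1/24 t=1:−1/4 t=2:+1/24 = -1/6
(3j)²=4/105 [(3 2 3; 0 0 0)], sign=+1
Σ_t [2,2]: t=2:+1/96 = 1/96
(3j)²=1/42 [(3 2 3; -3 2 1)], sign=+1
⇒ 4πI² = 2/9
I = (+1)√(2/9/(4π)) = 0.13298076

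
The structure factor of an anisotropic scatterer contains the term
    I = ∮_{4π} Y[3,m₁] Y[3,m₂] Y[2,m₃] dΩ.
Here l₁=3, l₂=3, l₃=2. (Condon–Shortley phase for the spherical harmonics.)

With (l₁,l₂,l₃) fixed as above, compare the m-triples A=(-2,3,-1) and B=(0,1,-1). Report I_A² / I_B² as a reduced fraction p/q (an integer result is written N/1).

Shared (l₁,l₂,l₃)=(3,3,2): N and (l;000)² cancel in I_A²/I_B².
A: Δ = 4!·2!·2!/9! = 1/3780; Racah Σ t=4..4: t=4:+1/48 = 1/48; ⇒ 3j(3 3 2; -2 3 -1)² = 5/84, sgn -1
B: Δ = 4!·2!·2!/9! = 1/3780; Racah Σ t=2..3: t=2:+1/8 t=3:−1/12 = 1/24; ⇒ 3j(3 3 2; 0 1 -1)² = 1/210, sgn -1
I_A²/I_B² = (5/84)/(1/210) = 25/2

25/2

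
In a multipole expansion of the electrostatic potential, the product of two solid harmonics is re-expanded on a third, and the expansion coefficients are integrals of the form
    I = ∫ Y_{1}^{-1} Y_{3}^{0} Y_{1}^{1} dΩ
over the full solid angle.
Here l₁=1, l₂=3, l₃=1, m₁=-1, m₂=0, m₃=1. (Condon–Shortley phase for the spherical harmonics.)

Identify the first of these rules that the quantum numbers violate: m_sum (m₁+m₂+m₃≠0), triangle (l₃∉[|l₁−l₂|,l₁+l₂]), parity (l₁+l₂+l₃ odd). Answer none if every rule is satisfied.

azimuthal sum: -1 + 0 + 1 = 0  ✓
2 ≤ 1 ≤ 4 (triangle on l)  ✗
L = 1 + 3 + 1 = 5 (odd)

triangle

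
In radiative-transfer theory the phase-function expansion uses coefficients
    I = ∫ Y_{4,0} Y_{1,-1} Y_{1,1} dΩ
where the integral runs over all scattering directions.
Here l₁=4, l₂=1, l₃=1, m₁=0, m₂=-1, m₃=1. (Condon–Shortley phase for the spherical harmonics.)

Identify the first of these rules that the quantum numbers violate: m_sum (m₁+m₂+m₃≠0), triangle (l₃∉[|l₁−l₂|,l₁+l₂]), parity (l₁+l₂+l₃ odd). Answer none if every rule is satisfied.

azimuthal sum: 0 − 1 + 1 = 0  ✓
3 ≤ 1 ≤ 5 (triangle on l)  ✗
L = 4 + 1 + 1 = 6 (even)

triangle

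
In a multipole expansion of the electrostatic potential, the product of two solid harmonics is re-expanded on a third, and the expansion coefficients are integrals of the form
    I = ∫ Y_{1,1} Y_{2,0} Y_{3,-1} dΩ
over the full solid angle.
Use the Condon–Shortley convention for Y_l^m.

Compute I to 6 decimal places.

Checks pass: Σm=0; 6 even; l₃=3∈[1,3].
(2·1+1)(2·2+1)(2·3+1) = 105
Δ: 0! 2! 4! / 7! → 1/105
sum: t=0:+1/4 = 1/4
3j²(1 2 3; 0 0 0) = Δ·Π!·Σ² = 3/35  (sign -1)
sum: t=0:+1/8 = 1/8
3j²(1 2 3; 1 0 -1) = Δ·Π!·Σ² = 2/35  (sign +1)
combine: 4πI² = 105·3/35·2/35 = 18/35
take √, sign -1: I = -0.20230066

-0.202301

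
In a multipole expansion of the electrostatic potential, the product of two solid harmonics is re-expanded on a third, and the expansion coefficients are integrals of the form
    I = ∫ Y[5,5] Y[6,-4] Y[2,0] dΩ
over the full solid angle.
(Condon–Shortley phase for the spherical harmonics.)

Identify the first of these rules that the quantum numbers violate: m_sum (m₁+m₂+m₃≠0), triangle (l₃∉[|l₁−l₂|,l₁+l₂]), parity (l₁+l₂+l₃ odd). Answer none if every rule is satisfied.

azimuthal sum: 5 − 4 + 0 = 1  ✗
1 ≤ 2 ≤ 11 (triangle on l)
L = 5 + 6 + 2 = 13 (odd)

m_sum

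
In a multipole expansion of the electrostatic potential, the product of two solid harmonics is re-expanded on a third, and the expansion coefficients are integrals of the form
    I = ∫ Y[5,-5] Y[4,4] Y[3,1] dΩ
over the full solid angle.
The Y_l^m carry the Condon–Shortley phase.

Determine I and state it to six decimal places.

0.189625

m-sum 0 ✓  L=12 even ✓  1≤3≤9 ✓
Π(2lᵢ+1) = 11×9×7 = 693
triangle coeff Δ(5,4,3) = 1/180180
Σ_t [2,4]: t=2:+1/576 t=3:−1/144 t=4:+1/576 = -1/288
(3j)²=20/1001 [(5 4 3; 0 0 0)], sign=+1
Σ_t [6,6]: t=6:+1/34560 = 1/34560
(3j)²=14/429 [(5 4 3; -5 4 1)], sign=+1
⇒ 4πI² = 840/1859
I = (+1)√(840/1859/(4π)) = 0.18962475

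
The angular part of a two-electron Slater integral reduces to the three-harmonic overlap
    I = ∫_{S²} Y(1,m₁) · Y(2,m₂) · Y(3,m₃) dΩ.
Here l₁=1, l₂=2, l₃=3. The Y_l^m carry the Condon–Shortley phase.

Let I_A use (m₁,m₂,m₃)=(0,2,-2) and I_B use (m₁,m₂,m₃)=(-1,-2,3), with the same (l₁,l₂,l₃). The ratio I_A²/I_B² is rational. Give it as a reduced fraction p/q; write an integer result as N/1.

Same 1,2,3: normalisation and zero-m 3j drop out of the ratio.
A: Δ: 0! 2! 4! / 7! → 1/105; sum: t=0:+1/24 = 1/24; 3j²(1 2 3; 0 2 -2) = Δ·Π!·Σ² = 1/21  (sign -1)
B: Δ: 0! 2! 4! / 7! → 1/105; sum: t=0:+1/48 = 1/48; 3j²(1 2 3; -1 -2 3) = Δ·Π!·Σ² = 1/7  (sign +1)
I_A²/I_B² = (1/21)/(1/7) = 1/3

1/3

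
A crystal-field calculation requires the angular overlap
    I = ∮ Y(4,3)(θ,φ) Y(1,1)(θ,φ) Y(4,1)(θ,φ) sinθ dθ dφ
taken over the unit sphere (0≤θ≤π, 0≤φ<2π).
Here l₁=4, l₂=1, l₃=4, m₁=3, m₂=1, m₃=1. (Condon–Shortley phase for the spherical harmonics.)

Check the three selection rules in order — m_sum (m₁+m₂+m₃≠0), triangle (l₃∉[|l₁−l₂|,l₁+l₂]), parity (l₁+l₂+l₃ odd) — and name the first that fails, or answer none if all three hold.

azimuthal sum: 3 + 1 + 1 = 5  ✗
3 ≤ 4 ≤ 5 (triangle on l)
L = 4 + 1 + 4 = 9 (odd)

m_sum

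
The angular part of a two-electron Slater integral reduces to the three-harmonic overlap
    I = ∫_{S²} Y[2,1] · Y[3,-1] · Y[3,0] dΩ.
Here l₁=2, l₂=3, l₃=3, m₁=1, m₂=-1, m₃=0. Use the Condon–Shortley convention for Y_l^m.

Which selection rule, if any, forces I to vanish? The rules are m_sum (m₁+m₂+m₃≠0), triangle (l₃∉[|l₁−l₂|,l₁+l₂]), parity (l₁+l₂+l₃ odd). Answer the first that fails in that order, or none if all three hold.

Σmᵢ = 0  ✓
l₃∈[|l₁−l₂|,l₁+l₂]=[1,5], have l₃=3  ✓
Σlᵢ = 8 ⇒ even  ✓

none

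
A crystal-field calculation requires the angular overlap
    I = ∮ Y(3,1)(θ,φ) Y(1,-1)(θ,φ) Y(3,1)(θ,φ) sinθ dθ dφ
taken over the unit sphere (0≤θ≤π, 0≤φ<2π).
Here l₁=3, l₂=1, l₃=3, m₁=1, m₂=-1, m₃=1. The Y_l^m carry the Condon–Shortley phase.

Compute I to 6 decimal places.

m-sum = 1 − 1 + 1 = 1 ≠ 0 ⇒ I = 0

0.000000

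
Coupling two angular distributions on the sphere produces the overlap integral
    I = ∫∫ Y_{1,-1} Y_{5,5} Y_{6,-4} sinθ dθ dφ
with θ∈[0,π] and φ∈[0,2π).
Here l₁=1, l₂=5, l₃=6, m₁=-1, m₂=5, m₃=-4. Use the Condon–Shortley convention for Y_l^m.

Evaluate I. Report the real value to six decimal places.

m-sum 0 ✓  L=12 even ✓  4≤6≤6 ✓
Π(2lᵢ+1) = 3×11×13 = 429
triangle coeff Δ(1,5,6) = 1/858
Σ_t [0,0]: t=0:+1/14400 = 1/14400
(3j)²=6/143 [(1 5 6; 0 0 0)], sign=+1
Σ_t [0,0]: t=0:+1/7257600 = 1/7257600
(3j)²=1/858 [(1 5 6; -1 5 -4)], sign=+1
⇒ 4πI² = 3/143
I = (+1)√(3/143/(4π)) = 0.04085899

0.040859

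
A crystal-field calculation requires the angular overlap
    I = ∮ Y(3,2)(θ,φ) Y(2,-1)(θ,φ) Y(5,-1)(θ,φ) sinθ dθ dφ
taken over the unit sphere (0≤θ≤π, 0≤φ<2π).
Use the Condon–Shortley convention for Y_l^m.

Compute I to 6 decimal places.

-0.117387

Rules hold: Σm=0, L=10 even, 1≤5≤5.
N = 7·5·11 = 385
Δ = 0!·6!·4!/11! = 1/2310
Racah Σ t=0..0: t=0:+1/144 = 1/144
⇒ 3j(3 2 5; 0 0 0)² = 10/231, sgn -1
Racah Σ t=0..0: t=0:+1/720 = 1/720
⇒ 3j(3 2 5; 2 -1 -1)² = 4/385, sgn +1
4πI² = N·(3j₀)²·(3jₘ)² = 40/231
I = -1·√(0.17316/4π) = -0.11738675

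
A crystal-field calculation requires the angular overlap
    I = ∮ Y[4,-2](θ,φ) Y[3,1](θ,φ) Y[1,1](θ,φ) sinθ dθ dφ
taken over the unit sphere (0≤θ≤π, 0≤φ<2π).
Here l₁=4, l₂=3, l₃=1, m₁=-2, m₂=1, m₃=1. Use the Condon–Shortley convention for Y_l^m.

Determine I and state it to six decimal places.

0.238414

Rules hold: Σm=0, L=8 even, 1≤1≤7.
N = 9·7·3 = 189
Δ = 6!·2!·0!/9! = 1/252
Racah Σ t=3..3: t=3:−1/36 = -1/36
⇒ 3j(4 3 1; 0 0 0)² = 4/63, sgn +1
Racah Σ t=4..4: t=4:+1/96 = 1/96
⇒ 3j(4 3 1; -2 1 1)² = 5/84, sgn +1
4πI² = N·(3j₀)²·(3jₘ)² = 5/7
I = +1·√(0.714286/4π) = 0.23841361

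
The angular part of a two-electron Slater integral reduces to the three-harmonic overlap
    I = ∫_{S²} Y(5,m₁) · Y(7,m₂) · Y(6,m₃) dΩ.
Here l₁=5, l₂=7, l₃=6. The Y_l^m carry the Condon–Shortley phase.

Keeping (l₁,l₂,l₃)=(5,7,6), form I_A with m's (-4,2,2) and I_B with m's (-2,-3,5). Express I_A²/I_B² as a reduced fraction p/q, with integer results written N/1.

19208/34375

l's match ⇒ only the (l;m) 3-j factors differ between A and B.
A: triangle coeff Δ(5,7,6) = 1/174594420; Σ_t [5,6]: t=5:−1/1658880 t=6:+1/3110400 = -7/24883200; (3j)²=4802/692835 [(5 7 6; -4 2 2)], sign=-1
B: triangle coeff Δ(5,7,6) = 1/174594420; Σ_t [3,4]: t=3:−1/4354560 t=4:+1/11612160 = -1/6967296; (3j)²=625/50388 [(5 7 6; -2 -3 5)], sign=+1
I_A²/I_B² = (4802/692835)/(625/50388) = 19208/34375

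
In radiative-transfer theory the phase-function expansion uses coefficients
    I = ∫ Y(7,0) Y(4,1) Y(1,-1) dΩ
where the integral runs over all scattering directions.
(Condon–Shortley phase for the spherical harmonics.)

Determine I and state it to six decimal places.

l₃=1 ∉ [3,11] — triangle fails ⇒ I = 0

0.000000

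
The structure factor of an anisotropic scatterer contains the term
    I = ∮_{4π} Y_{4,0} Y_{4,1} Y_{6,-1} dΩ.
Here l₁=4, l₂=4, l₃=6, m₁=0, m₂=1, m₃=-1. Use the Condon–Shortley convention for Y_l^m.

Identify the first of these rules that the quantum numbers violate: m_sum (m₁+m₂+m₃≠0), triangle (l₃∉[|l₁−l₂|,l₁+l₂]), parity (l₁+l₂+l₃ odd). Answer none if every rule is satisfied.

none

azimuthal sum: 0 + 1 − 1 = 0  ✓
0 ≤ 6 ≤ 8 (triangle on l)  ✓
L = 4 + 4 + 6 = 14 (even)  ✓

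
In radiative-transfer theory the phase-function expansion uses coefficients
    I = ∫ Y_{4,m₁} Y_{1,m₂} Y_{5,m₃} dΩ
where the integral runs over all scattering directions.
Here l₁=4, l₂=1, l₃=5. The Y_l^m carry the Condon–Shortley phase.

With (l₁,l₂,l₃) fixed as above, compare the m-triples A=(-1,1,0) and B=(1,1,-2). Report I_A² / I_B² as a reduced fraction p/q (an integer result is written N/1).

10/21

Shared (l₁,l₂,l₃)=(4,1,5): N and (l;000)² cancel in I_A²/I_B².
A: Δ = 0!·8!·2!/11! = 1/495; Racah Σ t=0..0: t=0:+1/1440 = 1/1440; ⇒ 3j(4 1 5; -1 1 0)² = 2/99, sgn -1
B: Δ = 0!·8!·2!/11! = 1/495; Racah Σ t=0..0: t=0:+1/1440 = 1/1440; ⇒ 3j(4 1 5; 1 1 -2)² = 7/165, sgn -1
I_A²/I_B² = (2/99)/(7/165) = 10/21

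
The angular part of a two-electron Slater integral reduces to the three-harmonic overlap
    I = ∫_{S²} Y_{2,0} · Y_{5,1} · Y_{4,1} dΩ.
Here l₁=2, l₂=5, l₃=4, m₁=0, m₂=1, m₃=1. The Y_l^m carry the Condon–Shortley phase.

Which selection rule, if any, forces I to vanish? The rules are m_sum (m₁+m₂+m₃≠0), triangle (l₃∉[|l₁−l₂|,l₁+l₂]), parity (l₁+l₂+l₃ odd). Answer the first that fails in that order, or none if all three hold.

m_sum

azimuthal sum: 0 + 1 + 1 = 2  ✗
3 ≤ 4 ≤ 7 (triangle on l)
L = 2 + 5 + 4 = 11 (odd)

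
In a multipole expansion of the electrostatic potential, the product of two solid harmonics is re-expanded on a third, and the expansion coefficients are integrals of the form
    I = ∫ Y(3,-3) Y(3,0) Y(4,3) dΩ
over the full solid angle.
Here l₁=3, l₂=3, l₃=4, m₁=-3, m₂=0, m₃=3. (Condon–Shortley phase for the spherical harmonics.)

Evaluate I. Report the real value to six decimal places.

0.203551

Rules hold: Σm=0, L=10 even, 0≤4≤6.
N = 7·7·9 = 441
Δ = 2!·4!·4!/11! = 1/34650
Racah Σ t=0..2: t=0:+1/72 t=1:−1/16 t=2:+1/72 = -5/144
⇒ 3j(3 3 4; 0 0 0)² = 2/77, sgn -1
Racah Σ t=2..2: t=2:+1/288 = 1/288
⇒ 3j(3 3 4; -3 0 3)² = 1/22, sgn -1
4πI² = N·(3j₀)²·(3jₘ)² = 63/121
I = +1·√(0.520661/4π) = 0.20355073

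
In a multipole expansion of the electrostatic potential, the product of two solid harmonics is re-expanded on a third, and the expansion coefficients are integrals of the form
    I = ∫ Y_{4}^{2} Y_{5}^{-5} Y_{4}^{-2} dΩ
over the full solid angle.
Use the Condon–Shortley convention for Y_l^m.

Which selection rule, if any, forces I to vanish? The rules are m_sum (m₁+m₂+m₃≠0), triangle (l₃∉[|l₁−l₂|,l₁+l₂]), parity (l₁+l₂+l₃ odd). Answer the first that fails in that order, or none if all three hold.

m₁+m₂+m₃ = 2 − 5 − 2 = -5  ✗
triangle: |4−5|=1 ≤ l₃=4 ≤ 4+5=9
parity: l₁+l₂+l₃ = 13 is odd

m_sum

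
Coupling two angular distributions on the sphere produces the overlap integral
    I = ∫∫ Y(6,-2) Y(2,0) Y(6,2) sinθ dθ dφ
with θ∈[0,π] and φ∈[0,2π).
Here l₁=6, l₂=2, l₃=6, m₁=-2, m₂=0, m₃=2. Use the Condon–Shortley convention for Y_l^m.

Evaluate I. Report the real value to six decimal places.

m-sum 0 ✓  L=14 even ✓  4≤6≤8 ✓
Π(2lᵢ+1) = 13×5×13 = 845
triangle coeff Δ(6,2,6) = 1/90090
Σ_t [0,2]: t=0:+1/69120 t=1:−1/14400 t=2:+1/69120 = -7/172800
(3j)²=14/715 [(6 2 6; 0 0 0)], sign=-1
Σ_t [0,2]: t=0:+1/322560 t=1:−1/30240 t=2:+1/69120 = -1/64512
(3j)²=10/1001 [(6 2 6; -2 0 2)], sign=-1
⇒ 4πI² = 20/121
I = (+1)√(20/121/(4π)) = 0.11468784

0.114688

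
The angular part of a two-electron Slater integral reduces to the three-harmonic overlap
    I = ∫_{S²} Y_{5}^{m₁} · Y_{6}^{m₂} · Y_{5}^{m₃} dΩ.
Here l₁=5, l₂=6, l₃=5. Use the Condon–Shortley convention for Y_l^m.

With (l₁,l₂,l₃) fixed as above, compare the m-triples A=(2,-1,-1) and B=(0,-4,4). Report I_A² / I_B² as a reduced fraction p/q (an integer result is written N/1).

l's match ⇒ only the (l;m) 3-j factors differ between A and B.
A: triangle coeff Δ(5,6,5) = 1/28588560; Σ_t [0,3]: t=0:+1/518400 t=1:−1/23040 t=2:+1/10368 t=3:−1/41472 = 1/32400; (3j)²=128/12155 [(5 6 5; 2 -1 -1)], sign=+1
B: triangle coeff Δ(5,6,5) = 1/28588560; Σ_t [1,2]: t=1:−1/345600 t=2:+1/207360 = 1/518400; (3j)²=12/2431 [(5 6 5; 0 -4 4)], sign=-1
I_A²/I_B² = (128/12155)/(12/2431) = 32/15

32/15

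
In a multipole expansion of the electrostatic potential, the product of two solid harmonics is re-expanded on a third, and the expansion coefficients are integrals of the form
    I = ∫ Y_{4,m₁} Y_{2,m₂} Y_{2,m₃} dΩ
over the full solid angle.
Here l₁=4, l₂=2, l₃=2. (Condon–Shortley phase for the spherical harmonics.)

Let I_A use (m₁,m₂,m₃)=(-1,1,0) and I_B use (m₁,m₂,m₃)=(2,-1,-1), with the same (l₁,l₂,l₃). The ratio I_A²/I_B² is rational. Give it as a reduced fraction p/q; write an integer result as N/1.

Same 4,2,2: normalisation and zero-m 3j drop out of the ratio.
A: Δ: 4! 4! 0! / 9! → 1/630; sum: t=3:−1/24 = -1/24; 3j²(4 2 2; -1 1 0) = Δ·Π!·Σ² = 1/21  (sign -1)
B: Δ: 4! 4! 0! / 9! → 1/630; sum: t=1:−1/36 = -1/36; 3j²(4 2 2; 2 -1 -1) = Δ·Π!·Σ² = 4/63  (sign +1)
I_A²/I_B² = (1/21)/(4/63) = 3/4

3/4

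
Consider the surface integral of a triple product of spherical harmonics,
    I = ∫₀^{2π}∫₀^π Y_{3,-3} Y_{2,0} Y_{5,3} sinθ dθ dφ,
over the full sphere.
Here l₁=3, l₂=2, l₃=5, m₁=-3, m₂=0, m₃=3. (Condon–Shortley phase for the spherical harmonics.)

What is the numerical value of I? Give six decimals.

-0.126792

Checks pass: Σm=0; 10 even; l₃=5∈[1,5].
(2·3+1)(2·2+1)(2·5+1) = 385
Δ: 0! 6! 4! / 11! → 1/2310
sum: t=0:+1/144 = 1/144
3j²(3 2 5; 0 0 0) = Δ·Π!·Σ² = 10/231  (sign -1)
sum: t=0:+1/2880 = 1/2880
3j²(3 2 5; -3 0 3) = Δ·Π!·Σ² = 2/165  (sign +1)
combine: 4πI² = 385·10/231·2/165 = 20/99
take √, sign -1: I = -0.12679218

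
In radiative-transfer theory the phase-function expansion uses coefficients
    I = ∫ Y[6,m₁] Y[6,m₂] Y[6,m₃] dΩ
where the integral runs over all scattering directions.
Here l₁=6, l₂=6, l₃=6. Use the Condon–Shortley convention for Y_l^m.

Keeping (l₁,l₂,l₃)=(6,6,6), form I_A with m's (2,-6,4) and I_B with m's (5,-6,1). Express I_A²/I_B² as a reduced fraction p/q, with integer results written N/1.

20/11

Shared (l₁,l₂,l₃)=(6,6,6): N and (l;000)² cancel in I_A²/I_B².
A: Δ = 6!·6!·6!/19! = 1/325909584; Racah Σ t=0..0: t=0:+1/24883200 = 1/24883200; ⇒ 3j(6 6 6; 2 -6 4)² = 70/4199, sgn +1
B: Δ = 6!·6!·6!/19! = 1/325909584; Racah Σ t=0..0: t=0:+1/62208000 = 1/62208000; ⇒ 3j(6 6 6; 5 -6 1)² = 77/8398, sgn -1
I_A²/I_B² = (70/4199)/(77/8398) = 20/11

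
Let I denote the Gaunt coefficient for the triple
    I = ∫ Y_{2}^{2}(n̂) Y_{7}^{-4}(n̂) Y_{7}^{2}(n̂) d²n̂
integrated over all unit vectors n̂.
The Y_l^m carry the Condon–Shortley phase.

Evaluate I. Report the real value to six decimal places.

m-sum 0 ✓  L=16 even ✓  5≤7≤9 ✓
Π(2lᵢ+1) = 5×15×15 = 1125
triangle coeff Δ(2,7,7) = 1/185640
Σ_t [0,2]: t=0:+1/2419200 t=1:−1/518400 t=2:+1/2419200 = -1/907200
(3j)²=56/3315 [(2 7 7; 0 0 0)], sign=+1
Σ_t [0,0]: t=0:+1/8709120 = 1/8709120
(3j)²=55/3094 [(2 7 7; 2 -4 2)], sign=-1
⇒ 4πI² = 16500/48841
I = (-1)√(16500/48841/(4π)) = -0.16396259

-0.163963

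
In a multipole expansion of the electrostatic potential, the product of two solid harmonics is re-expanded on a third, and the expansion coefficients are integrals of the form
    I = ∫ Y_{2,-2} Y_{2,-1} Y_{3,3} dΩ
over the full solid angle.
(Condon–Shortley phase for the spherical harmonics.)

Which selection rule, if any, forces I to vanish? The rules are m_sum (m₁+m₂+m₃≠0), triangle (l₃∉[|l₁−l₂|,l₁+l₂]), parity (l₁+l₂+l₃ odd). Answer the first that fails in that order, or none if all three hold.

parity

Σmᵢ = 0  ✓
l₃∈[|l₁−l₂|,l₁+l₂]=[0,4], have l₃=3  ✓
Σlᵢ = 7 ⇒ odd  ✗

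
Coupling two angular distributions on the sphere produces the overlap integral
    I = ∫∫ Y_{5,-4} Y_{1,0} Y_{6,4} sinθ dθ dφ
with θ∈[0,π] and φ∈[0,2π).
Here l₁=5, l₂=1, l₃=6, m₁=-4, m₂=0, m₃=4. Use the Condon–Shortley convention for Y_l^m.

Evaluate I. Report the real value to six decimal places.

Rules hold: Σm=0, L=12 even, 4≤6≤6.
N = 11·3·13 = 429
Δ = 0!·10!·2!/13! = 1/858
Racah Σ t=0..0: t=0:+1/14400 = 1/14400
⇒ 3j(5 1 6; 0 0 0)² = 6/143, sgn +1
Racah Σ t=0..0: t=0:+1/362880 = 1/362880
⇒ 3j(5 1 6; -4 0 4)² = 10/429, sgn +1
4πI² = N·(3j₀)²·(3jₘ)² = 60/143
I = +1·√(0.41958/4π) = 0.18272698

0.182727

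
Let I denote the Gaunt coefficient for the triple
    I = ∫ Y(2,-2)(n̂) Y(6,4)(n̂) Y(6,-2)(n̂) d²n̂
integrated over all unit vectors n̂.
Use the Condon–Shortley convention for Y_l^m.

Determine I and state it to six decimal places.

Rules hold: Σm=0, L=14 even, 4≤6≤8.
N = 5·13·13 = 845
Δ = 2!·2!·10!/15! = 1/90090
Racah Σ t=0..2: t=0:+1/69120 t=1:−1/14400 t=2:+1/69120 = -7/172800
⇒ 3j(2 6 6; 0 0 0)² = 14/715, sgn -1
Racah Σ t=2..2: t=2:+1/322560 = 1/322560
⇒ 3j(2 6 6; -2 4 -2)² = 18/1001, sgn +1
4πI² = N·(3j₀)²·(3jₘ)² = 36/121
I = -1·√(0.297521/4π) = -0.15386989

-0.153870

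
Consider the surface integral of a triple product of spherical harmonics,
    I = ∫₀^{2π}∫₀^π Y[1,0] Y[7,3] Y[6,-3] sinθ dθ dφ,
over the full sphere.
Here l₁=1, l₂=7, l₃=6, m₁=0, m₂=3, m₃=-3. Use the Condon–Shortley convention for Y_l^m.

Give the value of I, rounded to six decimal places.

Checks pass: Σm=0; 14 even; l₃=6∈[6,8].
(2·1+1)(2·7+1)(2·6+1) = 585
Δ: 2! 0! 12! / 15! → 1/1365
sum: t=1:−1/518400 = -1/518400
3j²(1 7 6; 0 0 0) = Δ·Π!·Σ² = 7/195  (sign -1)
sum: t=1:−1/2177280 = -1/2177280
3j²(1 7 6; 0 3 -3) = Δ·Π!·Σ² = 8/273  (sign +1)
combine: 4πI² = 585·7/195·8/273 = 8/13
take √, sign -1: I = -0.22129336

-0.221293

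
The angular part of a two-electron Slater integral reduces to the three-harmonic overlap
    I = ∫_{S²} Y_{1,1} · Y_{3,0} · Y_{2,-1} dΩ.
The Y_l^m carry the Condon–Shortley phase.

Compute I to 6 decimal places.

0.143048

m-sum 0 ✓  L=6 even ✓  2≤2≤4 ✓
Π(2lᵢ+1) = 3×7×5 = 105
triangle coeff Δ(1,3,2) = 1/105
Σ_t [1,1]: t=1:−1/4 = -1/4
(3j)²=3/35 [(1 3 2; 0 0 0)], sign=-1
Σ_t [0,0]: t=0:+1/12 = 1/12
(3j)²=1/35 [(1 3 2; 1 0 -1)], sign=-1
⇒ 4πI² = 9/35
I = (+1)√(9/35/(4π)) = 0.14304817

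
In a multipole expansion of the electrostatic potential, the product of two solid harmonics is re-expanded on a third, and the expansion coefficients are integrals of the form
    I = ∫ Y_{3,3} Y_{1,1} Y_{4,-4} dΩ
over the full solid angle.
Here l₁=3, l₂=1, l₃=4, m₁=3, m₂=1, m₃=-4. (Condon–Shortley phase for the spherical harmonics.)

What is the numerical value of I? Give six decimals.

0.325735

Rules hold: Σm=0, L=8 even, 2≤4≤4.
N = 7·3·9 = 189
Δ = 0!·6!·2!/9! = 1/252
Racah Σ t=0..0: t=0:+1/36 = 1/36
⇒ 3j(3 1 4; 0 0 0)² = 4/63, sgn +1
Racah Σ t=0..0: t=0:+1/1440 = 1/1440
⇒ 3j(3 1 4; 3 1 -4)² = 1/9, sgn +1
4πI² = N·(3j₀)²·(3jₘ)² = 4/3
I = +1·√(1.33333/4π) = 0.32573501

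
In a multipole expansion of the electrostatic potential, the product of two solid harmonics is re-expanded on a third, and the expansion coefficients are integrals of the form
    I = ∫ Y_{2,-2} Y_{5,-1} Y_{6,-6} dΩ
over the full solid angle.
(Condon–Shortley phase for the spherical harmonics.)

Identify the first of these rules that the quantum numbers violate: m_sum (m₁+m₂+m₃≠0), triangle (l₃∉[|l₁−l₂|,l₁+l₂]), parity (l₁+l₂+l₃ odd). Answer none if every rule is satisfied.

m_sum

azimuthal sum: -2 − 1 − 6 = -9  ✗
3 ≤ 6 ≤ 7 (triangle on l)
L = 2 + 5 + 6 = 13 (odd)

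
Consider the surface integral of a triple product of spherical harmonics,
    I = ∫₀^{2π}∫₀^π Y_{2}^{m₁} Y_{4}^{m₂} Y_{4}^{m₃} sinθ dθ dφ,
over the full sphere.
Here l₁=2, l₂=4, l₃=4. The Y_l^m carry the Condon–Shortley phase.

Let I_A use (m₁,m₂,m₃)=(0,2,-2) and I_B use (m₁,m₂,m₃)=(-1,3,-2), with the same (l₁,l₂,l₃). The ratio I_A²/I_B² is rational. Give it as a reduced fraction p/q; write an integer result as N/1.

Shared (l₁,l₂,l₃)=(2,4,4): N and (l;000)² cancel in I_A²/I_B².
A: Δ = 2!·2!·6!/11! = 1/13860; Racah Σ t=0..2: t=0:+1/2880 t=1:−1/120 t=2:+1/192 = -1/360; ⇒ 3j(2 4 4; 0 2 -2)² = 16/3465, sgn -1
B: Δ = 2!·2!·6!/11! = 1/13860; Racah Σ t=1..2: t=1:−1/1440 t=2:+1/240 = 1/288; ⇒ 3j(2 4 4; -1 3 -2)² = 5/132, sgn +1
I_A²/I_B² = (16/3465)/(5/132) = 64/525

64/525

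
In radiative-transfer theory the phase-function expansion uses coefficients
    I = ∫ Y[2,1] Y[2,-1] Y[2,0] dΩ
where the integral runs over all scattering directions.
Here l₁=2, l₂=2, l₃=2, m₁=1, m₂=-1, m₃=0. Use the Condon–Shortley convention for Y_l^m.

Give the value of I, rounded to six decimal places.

Rules hold: Σm=0, L=6 even, 0≤2≤4.
N = 5·5·5 = 125
Δ = 2!·2!·2!/7! = 1/630
Racah Σ t=0..2: t=0:+1/8 t=1:−1/1 t=2:+1/8 = -3/4
⇒ 3j(2 2 2; 0 0 0)² = 2/35, sgn -1
Racah Σ t=0..1: t=0:+1/2 t=1:−1/4 = 1/4
⇒ 3j(2 2 2; 1 -1 0)² = 1/70, sgn +1
4πI² = N·(3j₀)²·(3jₘ)² = 5/49
I = -1·√(0.102041/4π) = -0.09011188

-0.090112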